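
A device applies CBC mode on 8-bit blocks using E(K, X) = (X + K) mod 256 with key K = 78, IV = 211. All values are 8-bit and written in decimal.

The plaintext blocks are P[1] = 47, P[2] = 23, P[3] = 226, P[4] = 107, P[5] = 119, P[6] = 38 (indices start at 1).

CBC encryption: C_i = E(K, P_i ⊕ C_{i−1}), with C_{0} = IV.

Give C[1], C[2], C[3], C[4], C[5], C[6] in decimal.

C[1] = 74, C[2] = 171, C[3] = 151, C[4] = 74, C[5] = 139, C[6] = 251

C[1]: P[1] ⊕ 211 = 252; E(K, 252) = 74.
C[2]: P[2] ⊕ 74 = 93; E(K, 93) = 171.
C[3]: P[3] ⊕ 171 = 73; E(K, 73) = 151.
C[4]: P[4] ⊕ 151 = 252; E(K, 252) = 74.
C[5]: P[5] ⊕ 74 = 61; E(K, 61) = 139.
C[6]: P[6] ⊕ 139 = 173; E(K, 173) = 251.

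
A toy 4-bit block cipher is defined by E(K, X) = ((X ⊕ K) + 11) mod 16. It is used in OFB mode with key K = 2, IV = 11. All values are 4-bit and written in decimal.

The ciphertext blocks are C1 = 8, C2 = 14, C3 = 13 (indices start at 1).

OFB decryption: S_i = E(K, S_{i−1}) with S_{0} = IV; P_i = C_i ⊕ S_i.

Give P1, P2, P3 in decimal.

P1 = 12, P2 = 15, P3 = 3

P1: S = E(K, 11) = 4; 8 ⊕ 4 = 12.
P2: S = E(K, 4) = 1; 14 ⊕ 1 = 15.
P3: S = E(K, 1) = 14; 13 ⊕ 14 = 3.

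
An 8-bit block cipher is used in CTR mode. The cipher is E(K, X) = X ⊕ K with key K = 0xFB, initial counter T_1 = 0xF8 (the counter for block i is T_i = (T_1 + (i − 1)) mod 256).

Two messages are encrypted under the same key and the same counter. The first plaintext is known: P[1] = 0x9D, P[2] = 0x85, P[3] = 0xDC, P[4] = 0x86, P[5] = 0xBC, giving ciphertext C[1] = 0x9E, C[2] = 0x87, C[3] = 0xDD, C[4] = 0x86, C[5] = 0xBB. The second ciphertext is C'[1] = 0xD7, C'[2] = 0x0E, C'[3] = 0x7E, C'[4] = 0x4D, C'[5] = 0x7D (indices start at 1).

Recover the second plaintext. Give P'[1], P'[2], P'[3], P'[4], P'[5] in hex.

In CTR with a reused counter, both messages share the same keystream S_i, so C_i ⊕ C'_i = P_i ⊕ P'_i and thus P'_i = P_i ⊕ C_i ⊕ C'_i.
P'[1]: 0x9D ⊕ 0x9E ⊕ 0xD7 = 0xD4.
P'[2]: 0x85 ⊕ 0x87 ⊕ 0x0E = 0x0C.
P'[3]: 0xDC ⊕ 0xDD ⊕ 0x7E = 0x7F.
P'[4]: 0x86 ⊕ 0x86 ⊕ 0x4D = 0x4D.
P'[5]: 0xBC ⊕ 0xBB ⊕ 0x7D = 0x7A.

P'[1] = 0xD4, P'[2] = 0x0C, P'[3] = 0x7F, P'[4] = 0x4D, P'[5] = 0x7A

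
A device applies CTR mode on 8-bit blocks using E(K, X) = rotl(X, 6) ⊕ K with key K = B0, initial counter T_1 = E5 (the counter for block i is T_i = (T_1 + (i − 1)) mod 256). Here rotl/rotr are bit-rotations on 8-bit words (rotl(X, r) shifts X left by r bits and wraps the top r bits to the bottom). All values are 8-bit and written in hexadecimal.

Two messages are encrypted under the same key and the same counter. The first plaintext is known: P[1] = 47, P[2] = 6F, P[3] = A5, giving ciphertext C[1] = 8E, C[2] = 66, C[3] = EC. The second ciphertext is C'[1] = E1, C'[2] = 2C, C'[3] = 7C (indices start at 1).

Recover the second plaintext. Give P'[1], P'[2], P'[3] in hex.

P'[1] = 28, P'[2] = 25, P'[3] = 35

In CTR with a reused counter, both messages share the same keystream S_i, so C_i ⊕ C'_i = P_i ⊕ P'_i and thus P'_i = P_i ⊕ C_i ⊕ C'_i.
P'[1]: 47 ⊕ 8E ⊕ E1 = 28.
P'[2]: 6F ⊕ 66 ⊕ 2C = 25.
P'[3]: A5 ⊕ EC ⊕ 7C = 35.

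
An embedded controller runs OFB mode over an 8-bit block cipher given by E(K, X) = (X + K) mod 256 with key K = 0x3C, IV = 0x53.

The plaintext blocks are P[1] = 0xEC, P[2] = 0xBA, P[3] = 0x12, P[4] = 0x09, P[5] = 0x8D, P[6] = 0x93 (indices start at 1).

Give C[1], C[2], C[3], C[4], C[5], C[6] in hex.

C[1] = 0x63, C[2] = 0x71, C[3] = 0x15, C[4] = 0x4A, C[5] = 0xF2, C[6] = 0x28

OFB encryption: S_i = E(K, S_{i−1}) with S_{0} = IV; C_i = P_i ⊕ S_i.
C[1]: S = E(K, 0x53) = 0x8F; 0xEC ⊕ 0x8F = 0x63.
C[2]: S = E(K, 0x8F) = 0xCB; 0xBA ⊕ 0xCB = 0x71.
C[3]: S = E(K, 0xCB) = 0x07; 0x12 ⊕ 0x07 = 0x15.
C[4]: S = E(K, 0x07) = 0x43; 0x09 ⊕ 0x43 = 0x4A.
C[5]: S = E(K, 0x43) = 0x7F; 0x8D ⊕ 0x7F = 0xF2.
C[6]: S = E(K, 0x7F) = 0xBB; 0x93 ⊕ 0xBB = 0x28.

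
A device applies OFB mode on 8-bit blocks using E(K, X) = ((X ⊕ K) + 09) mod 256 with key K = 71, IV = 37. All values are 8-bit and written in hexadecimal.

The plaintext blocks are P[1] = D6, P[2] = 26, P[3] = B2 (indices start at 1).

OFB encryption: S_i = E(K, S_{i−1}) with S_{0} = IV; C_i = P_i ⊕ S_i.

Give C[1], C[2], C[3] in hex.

C[1] = 99, C[2] = 61, C[3] = 8D

C[1]: S = E(K, 37) = 4F; D6 ⊕ 4F = 99.
C[2]: S = E(K, 4F) = 47; 26 ⊕ 47 = 61.
C[3]: S = E(K, 47) = 3F; B2 ⊕ 3F = 8D.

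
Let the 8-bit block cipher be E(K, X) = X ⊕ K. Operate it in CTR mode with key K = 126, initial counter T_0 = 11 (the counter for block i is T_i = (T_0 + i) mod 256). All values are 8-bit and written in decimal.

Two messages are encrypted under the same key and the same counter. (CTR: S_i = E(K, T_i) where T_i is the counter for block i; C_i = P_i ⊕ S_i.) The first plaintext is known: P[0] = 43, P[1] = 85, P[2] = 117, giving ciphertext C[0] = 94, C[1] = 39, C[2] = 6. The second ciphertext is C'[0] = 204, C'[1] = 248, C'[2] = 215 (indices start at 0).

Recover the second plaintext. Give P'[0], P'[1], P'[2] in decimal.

P'[0] = 185, P'[1] = 138, P'[2] = 164

In CTR with a reused counter, both messages share the same keystream S_i, so C_i ⊕ C'_i = P_i ⊕ P'_i and thus P'_i = P_i ⊕ C_i ⊕ C'_i.
P'[0]: 43 ⊕ 94 ⊕ 204 = 185.
P'[1]: 85 ⊕ 39 ⊕ 248 = 138.
P'[2]: 117 ⊕ 6 ⊕ 215 = 164.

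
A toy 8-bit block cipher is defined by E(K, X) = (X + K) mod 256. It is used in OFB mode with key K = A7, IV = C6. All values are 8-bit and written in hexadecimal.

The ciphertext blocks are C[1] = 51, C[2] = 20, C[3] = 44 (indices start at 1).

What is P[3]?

OFB decryption: S_i = E(K, S_{i−1}) with S_{0} = IV; P_i = C_i ⊕ S_i.
P[1]: S = E(K, C6) = 6D; 51 ⊕ 6D = 3C.
P[2]: S = E(K, 6D) = 14; 20 ⊕ 14 = 34.
P[3]: S = E(K, 14) = BB; 44 ⊕ BB = FF.

P[3] = FF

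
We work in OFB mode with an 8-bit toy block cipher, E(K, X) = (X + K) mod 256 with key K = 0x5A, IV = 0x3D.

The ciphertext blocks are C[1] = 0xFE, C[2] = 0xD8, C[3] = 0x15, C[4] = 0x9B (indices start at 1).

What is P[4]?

OFB decryption: S_i = E(K, S_{i−1}) with S_{0} = IV; P_i = C_i ⊕ S_i.
P[1]: S = E(K, 0x3D) = 0x97; 0xFE ⊕ 0x97 = 0x69.
P[2]: S = E(K, 0x97) = 0xF1; 0xD8 ⊕ 0xF1 = 0x29.
P[3]: S = E(K, 0xF1) = 0x4B; 0x15 ⊕ 0x4B = 0x5E.
P[4]: S = E(K, 0x4B) = 0xA5; 0x9B ⊕ 0xA5 = 0x3E.

P[4] = 0x3E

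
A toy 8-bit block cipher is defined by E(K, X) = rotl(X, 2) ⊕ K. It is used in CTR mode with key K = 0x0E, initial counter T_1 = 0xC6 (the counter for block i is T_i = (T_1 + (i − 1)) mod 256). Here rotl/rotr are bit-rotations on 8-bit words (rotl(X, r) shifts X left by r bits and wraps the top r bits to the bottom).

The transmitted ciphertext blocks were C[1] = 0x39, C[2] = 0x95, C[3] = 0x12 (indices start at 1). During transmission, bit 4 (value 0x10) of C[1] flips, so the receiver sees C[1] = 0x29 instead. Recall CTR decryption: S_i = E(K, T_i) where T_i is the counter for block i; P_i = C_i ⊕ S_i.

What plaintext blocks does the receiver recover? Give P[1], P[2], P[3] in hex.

P[1] = 0x3C, P[2] = 0x84, P[3] = 0x3F

Only C[1] changed, to 0x29. In CTR, a change in C_i flips the same bit in P_i only; the keystream is unaffected. Decrypting the received ciphertext:
P[1]: T = 0xC6, S = E(K, T) = 0x15; 0x29 ⊕ 0x15 = 0x3C.
P[2]: T = 0xC7, S = E(K, T) = 0x11; 0x95 ⊕ 0x11 = 0x84.
P[3]: T = 0xC8, S = E(K, T) = 0x2D; 0x12 ⊕ 0x2D = 0x3F.
Blocks that differ from the original plaintext: P[1].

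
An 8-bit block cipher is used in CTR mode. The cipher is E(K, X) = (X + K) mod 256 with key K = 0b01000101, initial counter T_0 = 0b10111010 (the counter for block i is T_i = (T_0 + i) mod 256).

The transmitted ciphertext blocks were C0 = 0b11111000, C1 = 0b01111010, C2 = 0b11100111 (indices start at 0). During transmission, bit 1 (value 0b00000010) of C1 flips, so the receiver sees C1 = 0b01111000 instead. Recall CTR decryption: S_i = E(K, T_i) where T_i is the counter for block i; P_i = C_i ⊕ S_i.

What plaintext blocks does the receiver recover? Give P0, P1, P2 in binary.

P0 = 0b00000111, P1 = 0b01111000, P2 = 0b11100110

Only C1 changed, to 0b01111000. In CTR, a change in C_i flips the same bit in P_i only; the keystream is unaffected. Decrypting the received ciphertext:
P0: T = 0b10111010, S = E(K, T) = 0b11111111; 0b11111000 ⊕ 0b11111111 = 0b00000111.
P1: T = 0b10111011, S = E(K, T) = 0b00000000; 0b01111000 ⊕ 0b00000000 = 0b01111000.
P2: T = 0b10111100, S = E(K, T) = 0b00000001; 0b11100111 ⊕ 0b00000001 = 0b11100110.
Blocks that differ from the original plaintext: P1.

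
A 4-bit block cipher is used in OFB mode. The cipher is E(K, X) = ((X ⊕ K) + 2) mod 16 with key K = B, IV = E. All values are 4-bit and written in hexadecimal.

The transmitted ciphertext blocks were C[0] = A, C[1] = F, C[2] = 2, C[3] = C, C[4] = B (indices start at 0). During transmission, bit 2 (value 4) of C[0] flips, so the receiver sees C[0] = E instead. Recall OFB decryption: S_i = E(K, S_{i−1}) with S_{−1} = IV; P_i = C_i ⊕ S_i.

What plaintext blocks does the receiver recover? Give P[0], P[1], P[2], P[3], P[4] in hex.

P[0] = 9, P[1] = 1, P[2] = 5, P[3] = 2, P[4] = C

Only C[0] changed, to E. In OFB, a change in C_i flips the same bit in P_i only; the keystream is unaffected. Decrypting the received ciphertext:
P[0]: S = E(K, E) = 7; E ⊕ 7 = 9.
P[1]: S = E(K, 7) = E; F ⊕ E = 1.
P[2]: S = E(K, E) = 7; 2 ⊕ 7 = 5.
P[3]: S = E(K, 7) = E; C ⊕ E = 2.
P[4]: S = E(K, E) = 7; B ⊕ 7 = C.
Blocks that differ from the original plaintext: P[0].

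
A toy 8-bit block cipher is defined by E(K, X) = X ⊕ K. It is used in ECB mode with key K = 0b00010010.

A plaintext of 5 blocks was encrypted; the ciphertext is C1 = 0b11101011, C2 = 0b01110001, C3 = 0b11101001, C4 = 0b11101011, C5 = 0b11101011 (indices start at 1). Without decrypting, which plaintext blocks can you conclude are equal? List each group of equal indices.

P1 = P4 = P5

ECB encrypts each block independently with the same key, so equal ciphertext blocks imply equal plaintext blocks.
C1 = C4 = C5 = 0b11101011, so P1 = P4 = P5.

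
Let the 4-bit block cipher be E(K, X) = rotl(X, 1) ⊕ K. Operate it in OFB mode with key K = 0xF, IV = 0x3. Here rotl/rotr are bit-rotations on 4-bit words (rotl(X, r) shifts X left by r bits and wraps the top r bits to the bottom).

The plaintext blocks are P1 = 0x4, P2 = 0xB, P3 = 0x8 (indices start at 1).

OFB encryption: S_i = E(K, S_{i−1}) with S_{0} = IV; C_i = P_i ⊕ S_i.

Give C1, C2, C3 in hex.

C1 = 0xD, C2 = 0x7, C3 = 0xE

C1: S = E(K, 0x3) = 0x9; 0x4 ⊕ 0x9 = 0xD.
C2: S = E(K, 0x9) = 0xC; 0xB ⊕ 0xC = 0x7.
C3: S = E(K, 0xC) = 0x6; 0x8 ⊕ 0x6 = 0xE.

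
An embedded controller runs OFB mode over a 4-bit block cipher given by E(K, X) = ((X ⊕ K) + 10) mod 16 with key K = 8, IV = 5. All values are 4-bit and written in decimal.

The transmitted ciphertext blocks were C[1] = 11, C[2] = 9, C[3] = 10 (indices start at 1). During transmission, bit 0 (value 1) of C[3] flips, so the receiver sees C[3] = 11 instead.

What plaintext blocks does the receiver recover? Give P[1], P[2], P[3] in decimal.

OFB decryption: S_i = E(K, S_{i−1}) with S_{0} = IV; P_i = C_i ⊕ S_i.
Only C[3] changed, to 11. In OFB, a change in C_i flips the same bit in P_i only; the keystream is unaffected. Decrypting the received ciphertext:
P[1]: S = E(K, 5) = 7; 11 ⊕ 7 = 12.
P[2]: S = E(K, 7) = 9; 9 ⊕ 9 = 0.
P[3]: S = E(K, 9) = 11; 11 ⊕ 11 = 0.
Blocks that differ from the original plaintext: P[3].

P[1] = 12, P[2] = 0, P[3] = 0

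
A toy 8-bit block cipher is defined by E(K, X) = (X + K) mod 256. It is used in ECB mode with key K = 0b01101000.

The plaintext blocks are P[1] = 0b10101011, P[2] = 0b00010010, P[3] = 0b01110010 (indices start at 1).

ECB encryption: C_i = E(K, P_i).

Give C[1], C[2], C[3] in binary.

C[1] = 0b00010011, C[2] = 0b01111010, C[3] = 0b11011010

C[1]: E(K, 0b10101011) = 0b00010011.
C[2]: E(K, 0b00010010) = 0b01111010.
C[3]: E(K, 0b01110010) = 0b11011010.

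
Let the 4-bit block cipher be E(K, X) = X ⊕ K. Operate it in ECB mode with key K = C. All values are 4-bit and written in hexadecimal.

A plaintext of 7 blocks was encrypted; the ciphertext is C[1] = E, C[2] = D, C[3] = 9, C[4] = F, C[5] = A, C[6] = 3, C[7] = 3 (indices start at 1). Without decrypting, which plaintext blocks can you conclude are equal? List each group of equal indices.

P[6] = P[7]

ECB encrypts each block independently with the same key, so equal ciphertext blocks imply equal plaintext blocks.
C[6] = C[7] = 3, so P[6] = P[7].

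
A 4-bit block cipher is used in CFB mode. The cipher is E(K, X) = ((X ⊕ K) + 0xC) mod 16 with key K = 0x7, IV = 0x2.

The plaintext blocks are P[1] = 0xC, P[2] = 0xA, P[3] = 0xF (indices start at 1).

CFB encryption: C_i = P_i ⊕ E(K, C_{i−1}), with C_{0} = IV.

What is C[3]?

C[1]: E(K, 0x2) = 0x1; 0xC ⊕ 0x1 = 0xD.
C[2]: E(K, 0xD) = 0x6; 0xA ⊕ 0x6 = 0xC.
C[3]: E(K, 0xC) = 0x7; 0xF ⊕ 0x7 = 0x8.

C[3] = 0x8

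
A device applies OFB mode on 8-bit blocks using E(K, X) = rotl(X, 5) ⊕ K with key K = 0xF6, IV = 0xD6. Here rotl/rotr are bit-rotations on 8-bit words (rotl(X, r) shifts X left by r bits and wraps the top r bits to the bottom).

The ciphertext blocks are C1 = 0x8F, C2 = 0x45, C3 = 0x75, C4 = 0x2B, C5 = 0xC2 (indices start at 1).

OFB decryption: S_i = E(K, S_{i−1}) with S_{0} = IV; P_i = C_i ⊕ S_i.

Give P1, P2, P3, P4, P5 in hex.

P1 = 0xA3, P2 = 0x36, P3 = 0xED, P4 = 0xCE, P5 = 0x88

P1: S = E(K, 0xD6) = 0x2C; 0x8F ⊕ 0x2C = 0xA3.
P2: S = E(K, 0x2C) = 0x73; 0x45 ⊕ 0x73 = 0x36.
P3: S = E(K, 0x73) = 0x98; 0x75 ⊕ 0x98 = 0xED.
P4: S = E(K, 0x98) = 0xE5; 0x2B ⊕ 0xE5 = 0xCE.
P5: S = E(K, 0xE5) = 0x4A; 0xC2 ⊕ 0x4A = 0x88.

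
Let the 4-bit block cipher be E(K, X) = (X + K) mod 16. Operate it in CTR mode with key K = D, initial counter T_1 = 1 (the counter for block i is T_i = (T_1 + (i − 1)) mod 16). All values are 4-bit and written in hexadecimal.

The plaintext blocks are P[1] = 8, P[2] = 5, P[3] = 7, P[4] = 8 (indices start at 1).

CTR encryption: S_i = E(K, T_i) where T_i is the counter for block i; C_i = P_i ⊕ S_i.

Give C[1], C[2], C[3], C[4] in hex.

C[1]: T = 1, S = E(K, T) = E; 8 ⊕ E = 6.
C[2]: T = 2, S = E(K, T) = F; 5 ⊕ F = A.
C[3]: T = 3, S = E(K, T) = 0; 7 ⊕ 0 = 7.
C[4]: T = 4, S = E(K, T) = 1; 8 ⊕ 1 = 9.

C[1] = 6, C[2] = A, C[3] = 7, C[4] = 9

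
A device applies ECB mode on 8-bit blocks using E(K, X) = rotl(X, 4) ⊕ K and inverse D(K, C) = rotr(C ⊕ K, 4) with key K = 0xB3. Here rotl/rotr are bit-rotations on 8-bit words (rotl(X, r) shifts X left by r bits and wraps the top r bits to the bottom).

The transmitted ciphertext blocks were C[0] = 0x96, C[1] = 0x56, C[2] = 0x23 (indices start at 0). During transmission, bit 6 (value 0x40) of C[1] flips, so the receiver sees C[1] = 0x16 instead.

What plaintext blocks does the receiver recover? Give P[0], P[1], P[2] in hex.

P[0] = 0x52, P[1] = 0x5A, P[2] = 0x09

ECB decryption: P_i = D(K, C_i).
Only C[1] changed, to 0x16. In ECB, a change in C_i affects only P_i. Decrypting the received ciphertext:
P[0]: D(K, 0x96) = 0x52.
P[1]: D(K, 0x16) = 0x5A.
P[2]: D(K, 0x23) = 0x09.
Blocks that differ from the original plaintext: P[1].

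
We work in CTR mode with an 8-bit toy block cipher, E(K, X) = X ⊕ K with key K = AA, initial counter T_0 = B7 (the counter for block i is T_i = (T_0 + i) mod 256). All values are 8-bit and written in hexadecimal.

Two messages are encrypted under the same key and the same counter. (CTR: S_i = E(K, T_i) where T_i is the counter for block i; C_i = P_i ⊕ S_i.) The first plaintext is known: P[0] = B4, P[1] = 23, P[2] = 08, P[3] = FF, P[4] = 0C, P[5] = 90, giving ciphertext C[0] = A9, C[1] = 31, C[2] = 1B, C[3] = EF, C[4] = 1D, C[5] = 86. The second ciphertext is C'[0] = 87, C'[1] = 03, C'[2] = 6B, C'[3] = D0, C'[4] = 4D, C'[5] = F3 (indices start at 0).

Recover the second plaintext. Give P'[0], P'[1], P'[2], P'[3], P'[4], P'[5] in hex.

In CTR with a reused counter, both messages share the same keystream S_i, so C_i ⊕ C'_i = P_i ⊕ P'_i and thus P'_i = P_i ⊕ C_i ⊕ C'_i.
P'[0]: B4 ⊕ A9 ⊕ 87 = 9A.
P'[1]: 23 ⊕ 31 ⊕ 03 = 11.
P'[2]: 08 ⊕ 1B ⊕ 6B = 78.
P'[3]: FF ⊕ EF ⊕ D0 = C0.
P'[4]: 0C ⊕ 1D ⊕ 4D = 5C.
P'[5]: 90 ⊕ 86 ⊕ F3 = E5.

P'[0] = 9A, P'[1] = 11, P'[2] = 78, P'[3] = C0, P'[4] = 5C, P'[5] = E5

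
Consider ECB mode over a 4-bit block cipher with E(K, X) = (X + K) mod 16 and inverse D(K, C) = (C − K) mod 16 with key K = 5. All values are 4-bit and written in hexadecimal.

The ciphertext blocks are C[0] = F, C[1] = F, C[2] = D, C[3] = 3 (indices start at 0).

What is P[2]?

ECB decryption: P_i = D(K, C_i).
P[2]: D(K, D) = 8.

P[2] = 8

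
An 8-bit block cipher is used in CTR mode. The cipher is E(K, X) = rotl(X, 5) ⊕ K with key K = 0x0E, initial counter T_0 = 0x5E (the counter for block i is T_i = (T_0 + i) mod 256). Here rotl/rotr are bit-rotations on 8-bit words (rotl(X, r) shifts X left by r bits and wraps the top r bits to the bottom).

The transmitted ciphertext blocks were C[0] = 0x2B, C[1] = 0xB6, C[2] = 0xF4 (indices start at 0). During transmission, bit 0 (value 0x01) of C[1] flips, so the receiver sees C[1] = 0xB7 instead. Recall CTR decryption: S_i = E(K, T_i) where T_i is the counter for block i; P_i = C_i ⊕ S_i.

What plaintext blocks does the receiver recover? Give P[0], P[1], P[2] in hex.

Only C[1] changed, to 0xB7. In CTR, a change in C_i flips the same bit in P_i only; the keystream is unaffected. Decrypting the received ciphertext:
P[0]: T = 0x5E, S = E(K, T) = 0xC5; 0x2B ⊕ 0xC5 = 0xEE.
P[1]: T = 0x5F, S = E(K, T) = 0xE5; 0xB7 ⊕ 0xE5 = 0x52.
P[2]: T = 0x60, S = E(K, T) = 0x02; 0xF4 ⊕ 0x02 = 0xF6.
Blocks that differ from the original plaintext: P[1].

P[0] = 0xEE, P[1] = 0x52, P[2] = 0xF6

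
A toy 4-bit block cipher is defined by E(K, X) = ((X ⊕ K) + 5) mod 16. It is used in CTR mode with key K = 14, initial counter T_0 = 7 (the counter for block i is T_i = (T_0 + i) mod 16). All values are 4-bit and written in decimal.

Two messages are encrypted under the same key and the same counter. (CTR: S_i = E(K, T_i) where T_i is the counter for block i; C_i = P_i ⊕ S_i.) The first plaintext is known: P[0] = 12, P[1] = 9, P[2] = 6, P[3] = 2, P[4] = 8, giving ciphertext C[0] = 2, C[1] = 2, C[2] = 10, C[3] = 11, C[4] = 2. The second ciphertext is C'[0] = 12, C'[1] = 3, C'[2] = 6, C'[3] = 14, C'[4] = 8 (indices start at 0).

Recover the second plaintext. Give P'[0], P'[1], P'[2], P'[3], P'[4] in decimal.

P'[0] = 2, P'[1] = 8, P'[2] = 10, P'[3] = 7, P'[4] = 2

In CTR with a reused counter, both messages share the same keystream S_i, so C_i ⊕ C'_i = P_i ⊕ P'_i and thus P'_i = P_i ⊕ C_i ⊕ C'_i.
P'[0]: 12 ⊕ 2 ⊕ 12 = 2.
P'[1]: 9 ⊕ 2 ⊕ 3 = 8.
P'[2]: 6 ⊕ 10 ⊕ 6 = 10.
P'[3]: 2 ⊕ 11 ⊕ 14 = 7.
P'[4]: 8 ⊕ 2 ⊕ 8 = 2.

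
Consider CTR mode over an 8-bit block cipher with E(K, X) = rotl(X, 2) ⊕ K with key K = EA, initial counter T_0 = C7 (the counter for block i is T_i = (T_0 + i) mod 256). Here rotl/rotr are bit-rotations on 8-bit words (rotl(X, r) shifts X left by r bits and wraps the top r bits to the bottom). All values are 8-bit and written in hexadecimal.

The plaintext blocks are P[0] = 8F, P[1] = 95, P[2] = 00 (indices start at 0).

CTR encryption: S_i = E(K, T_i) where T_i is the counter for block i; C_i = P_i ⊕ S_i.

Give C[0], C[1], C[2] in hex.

C[0]: T = C7, S = E(K, T) = F5; 8F ⊕ F5 = 7A.
C[1]: T = C8, S = E(K, T) = C9; 95 ⊕ C9 = 5C.
C[2]: T = C9, S = E(K, T) = CD; 00 ⊕ CD = CD.

C[0] = 7A, C[1] = 5C, C[2] = CD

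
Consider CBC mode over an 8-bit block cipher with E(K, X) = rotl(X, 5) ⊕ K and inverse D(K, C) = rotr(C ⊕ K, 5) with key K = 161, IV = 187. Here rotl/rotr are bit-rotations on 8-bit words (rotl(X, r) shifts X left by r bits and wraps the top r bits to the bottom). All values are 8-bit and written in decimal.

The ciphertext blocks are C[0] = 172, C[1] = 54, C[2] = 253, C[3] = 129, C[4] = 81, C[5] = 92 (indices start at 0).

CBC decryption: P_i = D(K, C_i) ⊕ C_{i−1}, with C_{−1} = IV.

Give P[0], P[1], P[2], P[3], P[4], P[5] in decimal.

P[0] = 211, P[1] = 16, P[2] = 212, P[3] = 252, P[4] = 6, P[5] = 190

P[0]: D(K, 172) = 104; 104 ⊕ 187 = 211.
P[1]: D(K, 54) = 188; 188 ⊕ 172 = 16.
P[2]: D(K, 253) = 226; 226 ⊕ 54 = 212.
P[3]: D(K, 129) = 1; 1 ⊕ 253 = 252.
P[4]: D(K, 81) = 135; 135 ⊕ 129 = 6.
P[5]: D(K, 92) = 239; 239 ⊕ 81 = 190.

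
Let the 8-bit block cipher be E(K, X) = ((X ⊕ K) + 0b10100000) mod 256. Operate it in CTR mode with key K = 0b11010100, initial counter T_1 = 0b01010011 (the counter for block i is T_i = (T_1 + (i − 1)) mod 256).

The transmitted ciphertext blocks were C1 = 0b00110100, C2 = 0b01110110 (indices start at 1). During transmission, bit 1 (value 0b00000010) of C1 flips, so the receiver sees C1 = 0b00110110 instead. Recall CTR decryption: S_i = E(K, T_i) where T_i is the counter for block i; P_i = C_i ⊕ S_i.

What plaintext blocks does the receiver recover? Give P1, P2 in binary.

Only C1 changed, to 0b00110110. In CTR, a change in C_i flips the same bit in P_i only; the keystream is unaffected. Decrypting the received ciphertext:
P1: T = 0b01010011, S = E(K, T) = 0b00100111; 0b00110110 ⊕ 0b00100111 = 0b00010001.
P2: T = 0b01010100, S = E(K, T) = 0b00100000; 0b01110110 ⊕ 0b00100000 = 0b01010110.
Blocks that differ from the original plaintext: P1.

P1 = 0b00010001, P2 = 0b01010110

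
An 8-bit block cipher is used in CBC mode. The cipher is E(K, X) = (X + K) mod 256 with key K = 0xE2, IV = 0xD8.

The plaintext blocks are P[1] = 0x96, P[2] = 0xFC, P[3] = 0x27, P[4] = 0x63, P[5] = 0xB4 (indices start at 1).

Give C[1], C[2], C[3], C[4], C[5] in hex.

CBC encryption: C_i = E(K, P_i ⊕ C_{i−1}), with C_{0} = IV.
C[1]: P[1] ⊕ 0xD8 = 0x4E; E(K, 0x4E) = 0x30.
C[2]: P[2] ⊕ 0x30 = 0xCC; E(K, 0xCC) = 0xAE.
C[3]: P[3] ⊕ 0xAE = 0x89; E(K, 0x89) = 0x6B.
C[4]: P[4] ⊕ 0x6B = 0x08; E(K, 0x08) = 0xEA.
C[5]: P[5] ⊕ 0xEA = 0x5E; E(K, 0x5E) = 0x40.

C[1] = 0x30, C[2] = 0xAE, C[3] = 0x6B, C[4] = 0xEA, C[5] = 0x40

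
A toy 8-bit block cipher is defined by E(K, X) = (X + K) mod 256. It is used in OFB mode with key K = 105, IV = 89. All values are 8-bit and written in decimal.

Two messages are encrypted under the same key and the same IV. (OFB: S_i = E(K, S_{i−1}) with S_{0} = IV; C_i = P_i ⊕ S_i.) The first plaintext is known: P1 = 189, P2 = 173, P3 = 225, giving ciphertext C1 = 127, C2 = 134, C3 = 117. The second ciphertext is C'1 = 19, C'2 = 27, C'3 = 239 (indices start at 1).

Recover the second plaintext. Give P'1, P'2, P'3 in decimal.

In OFB with a reused IV, both messages share the same keystream S_i, so C_i ⊕ C'_i = P_i ⊕ P'_i and thus P'_i = P_i ⊕ C_i ⊕ C'_i.
P'1: 189 ⊕ 127 ⊕ 19 = 209.
P'2: 173 ⊕ 134 ⊕ 27 = 48.
P'3: 225 ⊕ 117 ⊕ 239 = 123.

P'1 = 209, P'2 = 48, P'3 = 123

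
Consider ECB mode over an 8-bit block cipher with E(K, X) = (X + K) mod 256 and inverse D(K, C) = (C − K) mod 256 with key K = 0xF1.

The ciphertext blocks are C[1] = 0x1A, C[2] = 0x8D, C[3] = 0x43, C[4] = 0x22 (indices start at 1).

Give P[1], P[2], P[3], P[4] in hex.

P[1] = 0x29, P[2] = 0x9C, P[3] = 0x52, P[4] = 0x31

ECB decryption: P_i = D(K, C_i).
P[1]: D(K, 0x1A) = 0x29.
P[2]: D(K, 0x8D) = 0x9C.
P[3]: D(K, 0x43) = 0x52.
P[4]: D(K, 0x22) = 0x31.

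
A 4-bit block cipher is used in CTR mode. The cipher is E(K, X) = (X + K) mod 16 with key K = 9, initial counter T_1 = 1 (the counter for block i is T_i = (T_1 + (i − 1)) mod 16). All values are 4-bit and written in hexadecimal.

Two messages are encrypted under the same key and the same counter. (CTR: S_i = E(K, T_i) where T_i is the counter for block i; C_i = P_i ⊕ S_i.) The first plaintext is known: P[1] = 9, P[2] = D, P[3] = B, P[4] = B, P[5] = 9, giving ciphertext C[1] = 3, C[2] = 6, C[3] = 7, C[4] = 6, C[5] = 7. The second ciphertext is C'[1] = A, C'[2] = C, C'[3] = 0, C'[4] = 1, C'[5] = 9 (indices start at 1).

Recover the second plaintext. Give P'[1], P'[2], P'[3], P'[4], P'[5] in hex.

P'[1] = 0, P'[2] = 7, P'[3] = C, P'[4] = C, P'[5] = 7

In CTR with a reused counter, both messages share the same keystream S_i, so C_i ⊕ C'_i = P_i ⊕ P'_i and thus P'_i = P_i ⊕ C_i ⊕ C'_i.
P'[1]: 9 ⊕ 3 ⊕ A = 0.
P'[2]: D ⊕ 6 ⊕ C = 7.
P'[3]: B ⊕ 7 ⊕ 0 = C.
P'[4]: B ⊕ 6 ⊕ 1 = C.
P'[5]: 9 ⊕ 7 ⊕ 9 = 7.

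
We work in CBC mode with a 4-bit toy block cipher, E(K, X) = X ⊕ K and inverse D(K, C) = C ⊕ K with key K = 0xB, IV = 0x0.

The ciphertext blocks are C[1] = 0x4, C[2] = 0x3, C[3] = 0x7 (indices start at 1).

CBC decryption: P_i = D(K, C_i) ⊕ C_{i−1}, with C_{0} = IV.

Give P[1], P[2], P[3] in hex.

P[1]: D(K, 0x4) = 0xF; 0xF ⊕ 0x0 = 0xF.
P[2]: D(K, 0x3) = 0x8; 0x8 ⊕ 0x4 = 0xC.
P[3]: D(K, 0x7) = 0xC; 0xC ⊕ 0x3 = 0xF.

P[1] = 0xF, P[2] = 0xC, P[3] = 0xF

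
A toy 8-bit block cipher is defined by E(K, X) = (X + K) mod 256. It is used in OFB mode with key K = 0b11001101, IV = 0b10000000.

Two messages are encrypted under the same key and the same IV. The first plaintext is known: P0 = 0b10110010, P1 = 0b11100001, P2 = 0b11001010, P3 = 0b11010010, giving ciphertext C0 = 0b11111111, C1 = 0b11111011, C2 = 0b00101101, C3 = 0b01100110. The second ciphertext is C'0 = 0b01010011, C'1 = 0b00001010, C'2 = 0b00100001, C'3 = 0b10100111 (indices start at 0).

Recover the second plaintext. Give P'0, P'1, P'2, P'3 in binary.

P'0 = 0b00011110, P'1 = 0b00010000, P'2 = 0b11000110, P'3 = 0b00010011

In OFB with a reused IV, both messages share the same keystream S_i, so C_i ⊕ C'_i = P_i ⊕ P'_i and thus P'_i = P_i ⊕ C_i ⊕ C'_i.
P'0: 0b10110010 ⊕ 0b11111111 ⊕ 0b01010011 = 0b00011110.
P'1: 0b11100001 ⊕ 0b11111011 ⊕ 0b00001010 = 0b00010000.
P'2: 0b11001010 ⊕ 0b00101101 ⊕ 0b00100001 = 0b11000110.
P'3: 0b11010010 ⊕ 0b01100110 ⊕ 0b10100111 = 0b00010011.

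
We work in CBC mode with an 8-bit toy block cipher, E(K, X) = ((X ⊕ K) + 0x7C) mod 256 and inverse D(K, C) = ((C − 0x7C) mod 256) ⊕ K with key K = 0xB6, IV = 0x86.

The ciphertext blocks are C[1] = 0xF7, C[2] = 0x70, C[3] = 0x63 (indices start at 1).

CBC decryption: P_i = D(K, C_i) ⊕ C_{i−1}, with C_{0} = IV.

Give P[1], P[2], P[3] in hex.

P[1]: D(K, 0xF7) = 0xCD; 0xCD ⊕ 0x86 = 0x4B.
P[2]: D(K, 0x70) = 0x42; 0x42 ⊕ 0xF7 = 0xB5.
P[3]: D(K, 0x63) = 0x51; 0x51 ⊕ 0x70 = 0x21.

P[1] = 0x4B, P[2] = 0xB5, P[3] = 0x21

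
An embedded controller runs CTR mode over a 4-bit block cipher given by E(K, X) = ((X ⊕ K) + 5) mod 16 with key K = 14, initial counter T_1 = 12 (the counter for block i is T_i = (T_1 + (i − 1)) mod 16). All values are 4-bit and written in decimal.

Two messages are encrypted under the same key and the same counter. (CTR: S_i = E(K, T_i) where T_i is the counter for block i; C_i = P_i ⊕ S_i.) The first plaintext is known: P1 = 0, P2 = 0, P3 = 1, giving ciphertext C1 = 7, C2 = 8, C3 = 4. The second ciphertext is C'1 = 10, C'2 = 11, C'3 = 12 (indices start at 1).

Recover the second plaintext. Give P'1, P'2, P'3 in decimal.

In CTR with a reused counter, both messages share the same keystream S_i, so C_i ⊕ C'_i = P_i ⊕ P'_i and thus P'_i = P_i ⊕ C_i ⊕ C'_i.
P'1: 0 ⊕ 7 ⊕ 10 = 13.
P'2: 0 ⊕ 8 ⊕ 11 = 3.
P'3: 1 ⊕ 4 ⊕ 12 = 9.

P'1 = 13, P'2 = 3, P'3 = 9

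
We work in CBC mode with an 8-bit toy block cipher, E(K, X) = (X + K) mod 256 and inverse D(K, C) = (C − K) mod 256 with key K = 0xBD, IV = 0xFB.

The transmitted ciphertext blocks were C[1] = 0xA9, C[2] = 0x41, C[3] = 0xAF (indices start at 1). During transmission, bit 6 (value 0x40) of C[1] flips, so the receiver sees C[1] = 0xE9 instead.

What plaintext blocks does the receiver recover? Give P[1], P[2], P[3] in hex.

P[1] = 0xD7, P[2] = 0x6D, P[3] = 0xB3

CBC decryption: P_i = D(K, C_i) ⊕ C_{i−1}, with C_{0} = IV.
Only C[1] changed, to 0xE9. In CBC, a change in C_i garbles P_i and flips the same bit in P_{i+1}. Decrypting the received ciphertext:
P[1]: D(K, 0xE9) = 0x2C; 0x2C ⊕ 0xFB = 0xD7.
P[2]: D(K, 0x41) = 0x84; 0x84 ⊕ 0xE9 = 0x6D.
P[3]: D(K, 0xAF) = 0xF2; 0xF2 ⊕ 0x41 = 0xB3.
Blocks that differ from the original plaintext: P[1], P[2].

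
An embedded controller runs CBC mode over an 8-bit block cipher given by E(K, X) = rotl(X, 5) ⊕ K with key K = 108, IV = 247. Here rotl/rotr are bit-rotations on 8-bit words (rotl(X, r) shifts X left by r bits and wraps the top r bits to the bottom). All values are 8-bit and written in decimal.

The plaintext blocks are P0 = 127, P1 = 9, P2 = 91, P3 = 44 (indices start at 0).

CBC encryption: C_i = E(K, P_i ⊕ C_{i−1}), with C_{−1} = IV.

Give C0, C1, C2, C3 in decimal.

C0 = 125, C1 = 226, C2 = 91, C3 = 130

C0: P0 ⊕ 247 = 136; E(K, 136) = 125.
C1: P1 ⊕ 125 = 116; E(K, 116) = 226.
C2: P2 ⊕ 226 = 185; E(K, 185) = 91.
C3: P3 ⊕ 91 = 119; E(K, 119) = 130.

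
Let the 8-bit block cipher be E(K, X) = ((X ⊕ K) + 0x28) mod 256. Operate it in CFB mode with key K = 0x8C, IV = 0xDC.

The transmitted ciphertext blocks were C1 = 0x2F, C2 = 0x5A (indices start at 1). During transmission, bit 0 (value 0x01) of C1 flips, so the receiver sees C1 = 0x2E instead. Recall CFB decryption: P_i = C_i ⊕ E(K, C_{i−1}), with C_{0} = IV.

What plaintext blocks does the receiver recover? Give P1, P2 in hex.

Only C1 changed, to 0x2E. In CFB, a change in C_i flips the same bit in P_i and garbles P_{i+1}. Decrypting the received ciphertext:
P1: E(K, 0xDC) = 0x78; 0x2E ⊕ 0x78 = 0x56.
P2: E(K, 0x2E) = 0xCA; 0x5A ⊕ 0xCA = 0x90.
Blocks that differ from the original plaintext: P1, P2.

P1 = 0x56, P2 = 0x90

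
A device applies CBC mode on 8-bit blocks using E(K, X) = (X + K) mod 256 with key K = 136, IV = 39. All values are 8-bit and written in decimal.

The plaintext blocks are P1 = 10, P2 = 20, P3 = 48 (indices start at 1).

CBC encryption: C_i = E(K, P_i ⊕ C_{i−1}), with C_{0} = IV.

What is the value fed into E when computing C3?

C1: P1 ⊕ 39 = 45; E(K, 45) = 181.
C2: P2 ⊕ 181 = 161; E(K, 161) = 41.
C3: P3 ⊕ 41 = 25; E(K, 25) = 161.
So the input to E for block 3 is 25.

25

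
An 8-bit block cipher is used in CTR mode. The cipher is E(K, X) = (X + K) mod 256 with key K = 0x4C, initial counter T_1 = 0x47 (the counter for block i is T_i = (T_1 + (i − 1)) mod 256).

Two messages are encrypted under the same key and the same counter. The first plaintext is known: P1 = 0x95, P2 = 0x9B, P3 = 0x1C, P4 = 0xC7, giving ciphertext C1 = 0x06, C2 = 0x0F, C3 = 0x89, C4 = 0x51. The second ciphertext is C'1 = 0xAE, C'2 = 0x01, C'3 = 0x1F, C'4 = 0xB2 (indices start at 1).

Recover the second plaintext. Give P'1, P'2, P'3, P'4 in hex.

In CTR with a reused counter, both messages share the same keystream S_i, so C_i ⊕ C'_i = P_i ⊕ P'_i and thus P'_i = P_i ⊕ C_i ⊕ C'_i.
P'1: 0x95 ⊕ 0x06 ⊕ 0xAE = 0x3D.
P'2: 0x9B ⊕ 0x0F ⊕ 0x01 = 0x95.
P'3: 0x1C ⊕ 0x89 ⊕ 0x1F = 0x8A.
P'4: 0xC7 ⊕ 0x51 ⊕ 0xB2 = 0x24.

P'1 = 0x3D, P'2 = 0x95, P'3 = 0x8A, P'4 = 0x24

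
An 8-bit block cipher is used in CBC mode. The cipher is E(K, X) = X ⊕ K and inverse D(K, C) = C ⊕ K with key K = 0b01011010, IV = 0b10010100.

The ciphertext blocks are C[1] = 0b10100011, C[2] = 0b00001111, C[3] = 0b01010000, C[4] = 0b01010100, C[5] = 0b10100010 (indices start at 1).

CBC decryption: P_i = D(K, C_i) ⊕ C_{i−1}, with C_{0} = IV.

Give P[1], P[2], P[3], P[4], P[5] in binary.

P[1]: D(K, 0b10100011) = 0b11111001; 0b11111001 ⊕ 0b10010100 = 0b01101101.
P[2]: D(K, 0b00001111) = 0b01010101; 0b01010101 ⊕ 0b10100011 = 0b11110110.
P[3]: D(K, 0b01010000) = 0b00001010; 0b00001010 ⊕ 0b00001111 = 0b00000101.
P[4]: D(K, 0b01010100) = 0b00001110; 0b00001110 ⊕ 0b01010000 = 0b01011110.
P[5]: D(K, 0b10100010) = 0b11111000; 0b11111000 ⊕ 0b01010100 = 0b10101100.

P[1] = 0b01101101, P[2] = 0b11110110, P[3] = 0b00000101, P[4] = 0b01011110, P[5] = 0b10101100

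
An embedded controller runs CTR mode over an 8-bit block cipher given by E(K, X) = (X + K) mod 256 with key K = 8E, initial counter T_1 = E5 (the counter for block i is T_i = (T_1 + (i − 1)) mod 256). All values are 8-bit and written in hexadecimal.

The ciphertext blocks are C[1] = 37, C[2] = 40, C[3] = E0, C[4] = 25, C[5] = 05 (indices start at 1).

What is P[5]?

CTR decryption: S_i = E(K, T_i) where T_i is the counter for block i; P_i = C_i ⊕ S_i.
P[5]: T = E9, S = E(K, T) = 77; 05 ⊕ 77 = 72.

P[5] = 72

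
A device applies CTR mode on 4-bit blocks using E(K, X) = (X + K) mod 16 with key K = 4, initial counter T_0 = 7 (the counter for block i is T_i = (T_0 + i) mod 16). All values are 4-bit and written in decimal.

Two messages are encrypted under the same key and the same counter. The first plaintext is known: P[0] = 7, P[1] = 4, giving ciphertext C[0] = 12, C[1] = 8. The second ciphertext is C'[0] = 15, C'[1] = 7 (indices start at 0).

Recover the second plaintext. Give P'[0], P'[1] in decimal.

P'[0] = 4, P'[1] = 11

In CTR with a reused counter, both messages share the same keystream S_i, so C_i ⊕ C'_i = P_i ⊕ P'_i and thus P'_i = P_i ⊕ C_i ⊕ C'_i.
P'[0]: 7 ⊕ 12 ⊕ 15 = 4.
P'[1]: 4 ⊕ 8 ⊕ 7 = 11.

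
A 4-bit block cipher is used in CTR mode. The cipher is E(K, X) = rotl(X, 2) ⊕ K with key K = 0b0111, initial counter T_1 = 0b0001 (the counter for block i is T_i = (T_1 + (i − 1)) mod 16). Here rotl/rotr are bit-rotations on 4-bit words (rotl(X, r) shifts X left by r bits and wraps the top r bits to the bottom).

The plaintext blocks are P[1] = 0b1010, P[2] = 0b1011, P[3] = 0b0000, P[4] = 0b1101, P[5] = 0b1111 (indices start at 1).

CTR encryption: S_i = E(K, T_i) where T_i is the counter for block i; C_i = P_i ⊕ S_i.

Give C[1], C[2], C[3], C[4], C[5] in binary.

C[1]: T = 0b0001, S = E(K, T) = 0b0011; 0b1010 ⊕ 0b0011 = 0b1001.
C[2]: T = 0b0010, S = E(K, T) = 0b1111; 0b1011 ⊕ 0b1111 = 0b0100.
C[3]: T = 0b0011, S = E(K, T) = 0b1011; 0b0000 ⊕ 0b1011 = 0b1011.
C[4]: T = 0b0100, S = E(K, T) = 0b0110; 0b1101 ⊕ 0b0110 = 0b1011.
C[5]: T = 0b0101, S = E(K, T) = 0b0010; 0b1111 ⊕ 0b0010 = 0b1101.

C[1] = 0b1001, C[2] = 0b0100, C[3] = 0b1011, C[4] = 0b1011, C[5] = 0b1101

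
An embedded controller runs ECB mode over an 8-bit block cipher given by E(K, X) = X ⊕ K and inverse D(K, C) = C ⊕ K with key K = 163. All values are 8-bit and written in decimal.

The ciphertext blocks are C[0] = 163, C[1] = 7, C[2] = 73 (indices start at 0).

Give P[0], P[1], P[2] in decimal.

ECB decryption: P_i = D(K, C_i).
P[0]: D(K, 163) = 0.
P[1]: D(K, 7) = 164.
P[2]: D(K, 73) = 234.

P[0] = 0, P[1] = 164, P[2] = 234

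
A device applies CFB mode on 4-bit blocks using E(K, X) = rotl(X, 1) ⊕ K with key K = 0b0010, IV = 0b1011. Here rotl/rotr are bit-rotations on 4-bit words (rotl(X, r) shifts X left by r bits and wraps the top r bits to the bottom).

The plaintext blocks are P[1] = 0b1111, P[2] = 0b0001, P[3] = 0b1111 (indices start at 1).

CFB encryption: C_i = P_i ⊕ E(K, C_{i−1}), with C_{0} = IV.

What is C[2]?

C[1]: E(K, 0b1011) = 0b0101; 0b1111 ⊕ 0b0101 = 0b1010.
C[2]: E(K, 0b1010) = 0b0111; 0b0001 ⊕ 0b0111 = 0b0110.

C[2] = 0b0110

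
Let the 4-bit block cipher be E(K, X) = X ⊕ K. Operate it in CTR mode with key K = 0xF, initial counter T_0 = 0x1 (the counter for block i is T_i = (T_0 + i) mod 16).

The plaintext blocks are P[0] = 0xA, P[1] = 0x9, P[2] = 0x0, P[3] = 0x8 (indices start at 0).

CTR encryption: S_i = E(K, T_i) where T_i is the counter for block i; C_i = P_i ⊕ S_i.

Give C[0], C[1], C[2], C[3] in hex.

C[0] = 0x4, C[1] = 0x4, C[2] = 0xC, C[3] = 0x3

C[0]: T = 0x1, S = E(K, T) = 0xE; 0xA ⊕ 0xE = 0x4.
C[1]: T = 0x2, S = E(K, T) = 0xD; 0x9 ⊕ 0xD = 0x4.
C[2]: T = 0x3, S = E(K, T) = 0xC; 0x0 ⊕ 0xC = 0xC.
C[3]: T = 0x4, S = E(K, T) = 0xB; 0x8 ⊕ 0xB = 0x3.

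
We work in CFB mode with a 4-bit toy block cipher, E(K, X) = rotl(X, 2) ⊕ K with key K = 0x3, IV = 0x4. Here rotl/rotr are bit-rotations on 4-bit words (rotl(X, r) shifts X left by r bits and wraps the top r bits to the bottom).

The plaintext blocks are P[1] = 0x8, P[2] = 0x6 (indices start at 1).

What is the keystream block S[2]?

0x9

CFB encryption: C_i = P_i ⊕ E(K, C_{i−1}), with C_{0} = IV.
C[1]: E(K, 0x4) = 0x2; 0x8 ⊕ 0x2 = 0xA.
C[2]: E(K, 0xA) = 0x9; 0x6 ⊕ 0x9 = 0xF.
So S[2] = 0x9.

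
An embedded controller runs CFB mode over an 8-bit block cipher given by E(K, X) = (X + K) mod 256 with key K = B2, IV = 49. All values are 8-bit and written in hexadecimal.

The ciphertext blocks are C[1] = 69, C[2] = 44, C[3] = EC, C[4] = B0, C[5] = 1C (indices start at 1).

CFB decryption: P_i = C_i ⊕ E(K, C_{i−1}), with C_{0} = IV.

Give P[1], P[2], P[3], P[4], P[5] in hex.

P[1]: E(K, 49) = FB; 69 ⊕ FB = 92.
P[2]: E(K, 69) = 1B; 44 ⊕ 1B = 5F.
P[3]: E(K, 44) = F6; EC ⊕ F6 = 1A.
P[4]: E(K, EC) = 9E; B0 ⊕ 9E = 2E.
P[5]: E(K, B0) = 62; 1C ⊕ 62 = 7E.

P[1] = 92, P[2] = 5F, P[3] = 1A, P[4] = 2E, P[5] = 7E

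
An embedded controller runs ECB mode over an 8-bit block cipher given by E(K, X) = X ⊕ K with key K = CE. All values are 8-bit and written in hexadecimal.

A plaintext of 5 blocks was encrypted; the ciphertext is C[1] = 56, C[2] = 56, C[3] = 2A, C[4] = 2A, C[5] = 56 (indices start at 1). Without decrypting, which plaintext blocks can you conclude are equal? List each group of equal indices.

ECB encrypts each block independently with the same key, so equal ciphertext blocks imply equal plaintext blocks.
C[1] = C[2] = C[5] = 56, so P[1] = P[2] = P[5].
C[3] = C[4] = 2A, so P[3] = P[4].

P[1] = P[2] = P[5]; P[3] = P[4]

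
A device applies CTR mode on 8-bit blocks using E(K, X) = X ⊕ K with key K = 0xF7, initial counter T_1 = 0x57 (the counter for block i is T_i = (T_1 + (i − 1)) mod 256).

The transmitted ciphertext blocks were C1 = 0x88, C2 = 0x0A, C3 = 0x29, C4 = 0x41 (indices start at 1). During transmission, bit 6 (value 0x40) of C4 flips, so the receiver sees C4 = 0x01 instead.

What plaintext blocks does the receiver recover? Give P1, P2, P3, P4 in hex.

P1 = 0x28, P2 = 0xA5, P3 = 0x87, P4 = 0xAC

CTR decryption: S_i = E(K, T_i) where T_i is the counter for block i; P_i = C_i ⊕ S_i.
Only C4 changed, to 0x01. In CTR, a change in C_i flips the same bit in P_i only; the keystream is unaffected. Decrypting the received ciphertext:
P1: T = 0x57, S = E(K, T) = 0xA0; 0x88 ⊕ 0xA0 = 0x28.
P2: T = 0x58, S = E(K, T) = 0xAF; 0x0A ⊕ 0xAF = 0xA5.
P3: T = 0x59, S = E(K, T) = 0xAE; 0x29 ⊕ 0xAE = 0x87.
P4: T = 0x5A, S = E(K, T) = 0xAD; 0x01 ⊕ 0xAD = 0xAC.
Blocks that differ from the original plaintext: P4.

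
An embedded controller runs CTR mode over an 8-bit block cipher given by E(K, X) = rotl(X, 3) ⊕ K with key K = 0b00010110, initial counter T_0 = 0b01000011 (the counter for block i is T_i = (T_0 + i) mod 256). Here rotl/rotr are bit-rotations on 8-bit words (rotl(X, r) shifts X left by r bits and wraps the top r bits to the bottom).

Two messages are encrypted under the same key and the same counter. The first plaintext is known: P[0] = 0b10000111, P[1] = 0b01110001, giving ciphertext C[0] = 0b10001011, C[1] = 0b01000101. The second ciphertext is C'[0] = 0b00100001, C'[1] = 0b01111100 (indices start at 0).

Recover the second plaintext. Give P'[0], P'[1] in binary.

P'[0] = 0b00101101, P'[1] = 0b01001000

In CTR with a reused counter, both messages share the same keystream S_i, so C_i ⊕ C'_i = P_i ⊕ P'_i and thus P'_i = P_i ⊕ C_i ⊕ C'_i.
P'[0]: 0b10000111 ⊕ 0b10001011 ⊕ 0b00100001 = 0b00101101.
P'[1]: 0b01110001 ⊕ 0b01000101 ⊕ 0b01111100 = 0b01001000.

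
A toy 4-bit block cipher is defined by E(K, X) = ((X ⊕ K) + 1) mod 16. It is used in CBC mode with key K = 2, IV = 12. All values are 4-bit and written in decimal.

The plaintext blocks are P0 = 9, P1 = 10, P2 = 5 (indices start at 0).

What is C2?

C2 = 7

CBC encryption: C_i = E(K, P_i ⊕ C_{i−1}), with C_{−1} = IV.
C0: P0 ⊕ 12 = 5; E(K, 5) = 8.
C1: P1 ⊕ 8 = 2; E(K, 2) = 1.
C2: P2 ⊕ 1 = 4; E(K, 4) = 7.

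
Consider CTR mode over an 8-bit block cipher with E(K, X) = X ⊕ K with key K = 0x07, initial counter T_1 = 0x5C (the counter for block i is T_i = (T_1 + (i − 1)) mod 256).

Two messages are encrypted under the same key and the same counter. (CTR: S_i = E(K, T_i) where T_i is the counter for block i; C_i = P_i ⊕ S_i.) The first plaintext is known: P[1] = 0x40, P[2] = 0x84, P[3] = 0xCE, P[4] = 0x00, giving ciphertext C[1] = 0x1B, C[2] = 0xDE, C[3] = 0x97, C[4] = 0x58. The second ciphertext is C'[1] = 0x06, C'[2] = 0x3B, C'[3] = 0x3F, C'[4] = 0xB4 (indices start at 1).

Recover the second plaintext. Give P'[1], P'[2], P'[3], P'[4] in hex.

P'[1] = 0x5D, P'[2] = 0x61, P'[3] = 0x66, P'[4] = 0xEC

In CTR with a reused counter, both messages share the same keystream S_i, so C_i ⊕ C'_i = P_i ⊕ P'_i and thus P'_i = P_i ⊕ C_i ⊕ C'_i.
P'[1]: 0x40 ⊕ 0x1B ⊕ 0x06 = 0x5D.
P'[2]: 0x84 ⊕ 0xDE ⊕ 0x3B = 0x61.
P'[3]: 0xCE ⊕ 0x97 ⊕ 0x3F = 0x66.
P'[4]: 0x00 ⊕ 0x58 ⊕ 0xB4 = 0xEC.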